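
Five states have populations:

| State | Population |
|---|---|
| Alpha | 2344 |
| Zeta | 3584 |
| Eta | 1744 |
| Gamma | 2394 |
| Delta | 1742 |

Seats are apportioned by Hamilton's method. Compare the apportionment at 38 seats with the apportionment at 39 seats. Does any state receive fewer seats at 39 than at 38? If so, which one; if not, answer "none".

At 38 seats: Alpha 7, Zeta 11, Eta 6, Gamma 8, Delta 6.
At 39 seats: Alpha 7, Zeta 12, Eta 6, Gamma 8, Delta 6.
No state's allocation decreased.

none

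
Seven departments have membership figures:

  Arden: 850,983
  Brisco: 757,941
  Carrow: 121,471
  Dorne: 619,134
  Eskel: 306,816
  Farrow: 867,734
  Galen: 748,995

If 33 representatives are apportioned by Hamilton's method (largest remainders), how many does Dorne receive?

Standard divisor: 4273074 ÷ 33 ≈ 129487.091.
Standard quotas: Arden 6.5720, Brisco 5.8534, Carrow 0.9381, Dorne 4.7814, Eskel 2.3695, Farrow 6.7013, Galen 5.7843.
Lower quotas: Arden 6, Brisco 5, Carrow 0, Dorne 4, Eskel 2, Farrow 6, Galen 5 (sum 28, leaving 5 seats).
Remainders in descending order: Carrow 0.9381, Brisco 0.8534, Galen 0.7843, Dorne 0.7814, Farrow 0.7013, Arden 0.5720, Eskel 0.3695.
The surplus seats go to Carrow, Brisco, Galen, Dorne, Farrow.
Dorne receives 5.

5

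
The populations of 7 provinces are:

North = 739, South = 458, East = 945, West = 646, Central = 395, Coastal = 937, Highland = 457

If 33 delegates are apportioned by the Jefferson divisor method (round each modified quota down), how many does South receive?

Standard divisor 4577/33 ≈ 138.697; standard quotas: North 5.328, South 3.302, East 6.813, West 4.658, Central 2.848, Coastal 6.756, Highland 3.295.
Rounding down gives 5, 3, 6, 4, 2, 6, 3 = 29 seats, so the divisor must be adjusted.
With modified divisor 126: modified quotas North 5.865, South 3.635, East 7.500, West 5.127, Central 3.135, Coastal 7.437, Highland 3.627.
Rounding down: North 5, South 3, East 7, West 5, Central 3, Coastal 7, Highland 3 (total 33).
South receives 3.

3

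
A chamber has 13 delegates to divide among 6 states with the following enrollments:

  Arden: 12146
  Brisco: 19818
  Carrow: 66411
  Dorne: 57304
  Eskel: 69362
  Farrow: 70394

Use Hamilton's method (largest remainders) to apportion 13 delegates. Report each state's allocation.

Arden 1, Brisco 1, Carrow 3, Dorne 2, Eskel 3, Farrow 3

The standard divisor is 295435/13 ≈ 22725.769.
Standard quotas: Arden 0.5345, Brisco 0.8720, Carrow 2.9223, Dorne 2.5215, Eskel 3.0521, Farrow 3.0975.
Lower quotas: Arden 0, Brisco 0, Carrow 2, Dorne 2, Eskel 3, Farrow 3 (sum 10, leaving 3 seats).
Remainders in descending order: Carrow 0.9223, Brisco 0.8720, Arden 0.5345, Dorne 0.5215, Farrow 0.0975, Eskel 0.0521.
The surplus seats go to Carrow, Brisco, Arden.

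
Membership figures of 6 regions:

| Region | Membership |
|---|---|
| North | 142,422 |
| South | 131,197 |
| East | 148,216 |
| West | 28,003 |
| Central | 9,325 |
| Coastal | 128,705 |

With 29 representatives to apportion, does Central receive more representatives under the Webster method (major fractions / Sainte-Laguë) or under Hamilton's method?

Hamilton

Webster: North 7, South 7, East 7, West 1, Central 0, Coastal 7.
Hamilton: North 7, South 7, East 7, West 1, Central 1, Coastal 6.
Central gets 0 under Webster and 1 under Hamilton.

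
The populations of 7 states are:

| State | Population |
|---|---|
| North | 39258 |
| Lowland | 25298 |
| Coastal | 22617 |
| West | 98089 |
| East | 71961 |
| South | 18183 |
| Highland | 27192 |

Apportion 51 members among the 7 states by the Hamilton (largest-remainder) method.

Standard divisor: 302598 ÷ 51 ≈ 5933.294.
Standard quotas: North 6.6166, Lowland 4.2637, Coastal 3.8119, West 16.5320, East 12.1283, South 3.0646, Highland 4.5830.
Lower quotas: North 6, Lowland 4, Coastal 3, West 16, East 12, South 3, Highland 4 (sum 48, leaving 3 seats).
Remainders in descending order: Coastal 0.8119, North 0.6166, Highland 0.5830, West 0.5320, Lowland 0.2637, East 0.1283, South 0.0646.
Largest remainders: Coastal, North, Highland receive the extra seats.

North=7; Lowland=4; Coastal=4; West=16; East=12; South=3; Highland=5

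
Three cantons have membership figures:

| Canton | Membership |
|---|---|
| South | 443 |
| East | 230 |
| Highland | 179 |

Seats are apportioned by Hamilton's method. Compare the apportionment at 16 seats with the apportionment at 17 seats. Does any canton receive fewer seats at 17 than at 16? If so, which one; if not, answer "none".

At 16 seats: South 8, East 4, Highland 4.
At 17 seats: South 9, East 5, Highland 3.
Highland drops from 4 to 3.

Highland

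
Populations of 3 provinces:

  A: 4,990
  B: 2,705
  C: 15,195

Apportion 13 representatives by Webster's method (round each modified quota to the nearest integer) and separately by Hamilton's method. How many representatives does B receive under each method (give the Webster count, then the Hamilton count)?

2 and 1

Webster: A 3, B 2, C 8.
Hamilton: A 3, B 1, C 9.
B gets 2 under Webster and 1 under Hamilton.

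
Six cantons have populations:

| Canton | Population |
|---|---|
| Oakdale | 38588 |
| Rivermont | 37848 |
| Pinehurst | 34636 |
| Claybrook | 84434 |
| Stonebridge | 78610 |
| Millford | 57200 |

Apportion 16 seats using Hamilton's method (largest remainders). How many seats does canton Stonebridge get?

Total 331316; standard divisor 331316/16 ≈ 20707.25.
Standard quotas: Oakdale 1.8635, Rivermont 1.8278, Pinehurst 1.6727, Claybrook 4.0775, Stonebridge 3.7963, Millford 2.7623.
Lower quotas: Oakdale 1, Rivermont 1, Pinehurst 1, Claybrook 4, Stonebridge 3, Millford 2 (sum 12, leaving 4 seats).
Remainders in descending order: Oakdale 0.8635, Rivermont 0.8278, Stonebridge 0.7963, Millford 0.7623, Pinehurst 0.6727, Claybrook 0.0775.
Largest remainders: Oakdale, Rivermont, Stonebridge, Millford receive the extra seats.
Stonebridge receives 4.

4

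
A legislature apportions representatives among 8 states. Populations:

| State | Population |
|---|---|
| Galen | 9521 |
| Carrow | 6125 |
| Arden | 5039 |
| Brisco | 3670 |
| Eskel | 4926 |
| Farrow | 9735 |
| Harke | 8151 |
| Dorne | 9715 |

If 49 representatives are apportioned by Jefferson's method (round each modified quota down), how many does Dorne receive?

Standard divisor 56882/49 ≈ 1160.857; standard quotas: Galen 8.202, Carrow 5.276, Arden 4.341, Brisco 3.161, Eskel 4.243, Farrow 8.386, Harke 7.022, Dorne 8.369.
Rounding down gives 8, 5, 4, 3, 4, 8, 7, 8 = 47 seats, so the divisor must be adjusted.
With modified divisor 1070: modified quotas Galen 8.898, Carrow 5.724, Arden 4.709, Brisco 3.430, Eskel 4.604, Farrow 9.098, Harke 7.618, Dorne 9.079.
Rounding down: Galen 8, Carrow 5, Arden 4, Brisco 3, Eskel 4, Farrow 9, Harke 7, Dorne 9 (total 49).
Dorne receives 9.

9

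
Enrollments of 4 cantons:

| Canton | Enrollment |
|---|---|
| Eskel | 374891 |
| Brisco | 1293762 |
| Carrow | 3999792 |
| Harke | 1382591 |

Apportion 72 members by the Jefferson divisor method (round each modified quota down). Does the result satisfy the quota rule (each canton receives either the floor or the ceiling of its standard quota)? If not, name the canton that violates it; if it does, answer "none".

Standard quotas: Eskel 3.828, Brisco 13.211, Carrow 40.843, Harke 14.118.
Jefferson allocation: Eskel 3, Brisco 13, Carrow 42, Harke 14.
Carrow has quota 40.843 (lower 40, upper 41) but receives 42 — outside the quota interval.

Carrow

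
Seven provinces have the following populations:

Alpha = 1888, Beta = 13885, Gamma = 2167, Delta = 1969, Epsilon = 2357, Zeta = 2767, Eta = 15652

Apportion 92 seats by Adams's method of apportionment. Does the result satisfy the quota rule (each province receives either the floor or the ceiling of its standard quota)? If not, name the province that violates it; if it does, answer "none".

Eta

Standard quotas: Alpha 4.269, Beta 31.398, Gamma 4.900, Delta 4.452, Epsilon 5.330, Zeta 6.257, Eta 35.393.
Adams allocation: Alpha 5, Beta 31, Gamma 5, Delta 5, Epsilon 6, Zeta 6, Eta 34.
Eta has quota 35.393 (lower 35, upper 36) but receives 34 — outside the quota interval.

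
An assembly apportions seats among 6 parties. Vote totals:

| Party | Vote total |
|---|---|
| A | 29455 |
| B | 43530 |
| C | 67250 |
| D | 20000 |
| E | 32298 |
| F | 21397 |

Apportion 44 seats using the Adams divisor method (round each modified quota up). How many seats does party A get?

6

Standard divisor 213930/44 ≈ 4862.045; standard quotas: A 6.058, B 8.953, C 13.832, D 4.113, E 6.643, F 4.401.
Rounding up gives 7, 9, 14, 5, 7, 5 = 47 seats, so the divisor must be adjusted.
With modified divisor 5300: modified quotas A 5.558, B 8.213, C 12.689, D 3.774, E 6.094, F 4.037.
Rounding up: A 6, B 9, C 13, D 4, E 7, F 5 (total 44).
A receives 6.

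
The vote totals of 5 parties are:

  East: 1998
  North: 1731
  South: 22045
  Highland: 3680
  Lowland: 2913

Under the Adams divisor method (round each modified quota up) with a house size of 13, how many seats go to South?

8

Standard divisor 32367/13 ≈ 2489.769; standard quotas: East 0.802, North 0.695, South 8.854, Highland 1.478, Lowland 1.170.
Rounding up gives 1, 1, 9, 2, 2 = 15 seats, so the divisor must be adjusted.
With modified divisor 3000: modified quotas East 0.666, North 0.577, South 7.348, Highland 1.227, Lowland 0.971.
Rounding up: East 1, North 1, South 8, Highland 2, Lowland 1 (total 13).
South receives 8.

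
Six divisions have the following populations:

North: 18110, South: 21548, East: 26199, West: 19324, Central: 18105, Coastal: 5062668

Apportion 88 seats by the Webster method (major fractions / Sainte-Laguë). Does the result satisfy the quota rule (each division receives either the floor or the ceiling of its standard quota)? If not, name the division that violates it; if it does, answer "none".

Coastal

Standard quotas: North 0.308, South 0.367, East 0.446, West 0.329, Central 0.308, Coastal 86.241.
Webster allocation: North 0, South 0, East 0, West 0, Central 0, Coastal 88.
Coastal has quota 86.241 (lower 86, upper 87) but receives 88 — outside the quota interval.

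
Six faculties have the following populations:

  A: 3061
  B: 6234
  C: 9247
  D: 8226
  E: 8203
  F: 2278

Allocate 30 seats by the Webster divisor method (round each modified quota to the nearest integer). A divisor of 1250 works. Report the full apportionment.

A 2, B 5, C 7, D 7, E 7, F 2

With modified divisor 1250: modified quotas A 2.449, B 4.987, C 7.398, D 6.581, E 6.562, F 1.822.
Rounding to the nearest integer: A 2, B 5, C 7, D 7, E 7, F 2 (total 30).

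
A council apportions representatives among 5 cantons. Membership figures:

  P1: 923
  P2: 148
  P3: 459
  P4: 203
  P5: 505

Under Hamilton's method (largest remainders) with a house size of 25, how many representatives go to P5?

6

The standard divisor is 2238/25 ≈ 89.52.
Standard quotas: P1 10.311, P2 1.653, P3 5.127, P4 2.268, P5 5.641.
Lower quotas: P1 10, P2 1, P3 5, P4 2, P5 5 (sum 23, leaving 2 seats).
Remainders in descending order: P2 0.653, P5 0.641, P1 0.311, P4 0.268, P3 0.127.
Largest remainders: P2, P5 receive the extra seats.
P5 receives 6.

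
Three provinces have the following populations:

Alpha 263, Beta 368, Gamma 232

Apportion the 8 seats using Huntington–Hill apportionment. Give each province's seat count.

Alpha 3, Beta 3, Gamma 2

With divisor 107: modified quotas Alpha 2.458, Beta 3.439, Gamma 2.168.
Geometric-mean thresholds: Alpha √(2·3)=2.449, Beta √(3·4)=3.464, Gamma √(2·3)=2.449.
Each quota rounded against its threshold gives Alpha 3, Beta 3, Gamma 2 (total 8).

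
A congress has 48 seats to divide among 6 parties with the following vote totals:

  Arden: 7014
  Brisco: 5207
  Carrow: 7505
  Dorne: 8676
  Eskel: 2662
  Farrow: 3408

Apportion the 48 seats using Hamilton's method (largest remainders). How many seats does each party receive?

Standard divisor: 34472 ÷ 48 ≈ 718.167.
Standard quotas: Arden 9.7665, Brisco 7.2504, Carrow 10.4502, Dorne 12.0808, Eskel 3.7067, Farrow 4.7454.
Lower quotas: Arden 9, Brisco 7, Carrow 10, Dorne 12, Eskel 3, Farrow 4 (sum 45, leaving 3 seats).
Remainders in descending order: Arden 0.7665, Farrow 0.7454, Eskel 0.7067, Carrow 0.4502, Brisco 0.2504, Dorne 0.0808.
Largest remainders: Arden, Farrow, Eskel receive the extra seats.

Arden 10, Brisco 7, Carrow 10, Dorne 12, Eskel 4, Farrow 5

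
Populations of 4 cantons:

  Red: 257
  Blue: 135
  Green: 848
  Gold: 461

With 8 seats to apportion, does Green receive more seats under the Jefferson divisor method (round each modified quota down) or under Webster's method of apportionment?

Jefferson

Jefferson: Red 1, Blue 0, Green 5, Gold 2.
Webster: Red 1, Blue 1, Green 4, Gold 2.
Green gets 5 under Jefferson and 4 under Webster.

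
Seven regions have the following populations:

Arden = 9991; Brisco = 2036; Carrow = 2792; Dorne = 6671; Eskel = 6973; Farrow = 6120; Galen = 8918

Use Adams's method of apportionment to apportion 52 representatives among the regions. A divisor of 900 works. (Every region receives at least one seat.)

With modified divisor 900: modified quotas Arden 11.101, Brisco 2.262, Carrow 3.102, Dorne 7.412, Eskel 7.748, Farrow 6.800, Galen 9.909.
Rounding up: Arden 12, Brisco 3, Carrow 4, Dorne 8, Eskel 8, Farrow 7, Galen 10 (total 52).

Arden 12; Brisco 3; Carrow 4; Dorne 8; Eskel 8; Farrow 7; Galen 10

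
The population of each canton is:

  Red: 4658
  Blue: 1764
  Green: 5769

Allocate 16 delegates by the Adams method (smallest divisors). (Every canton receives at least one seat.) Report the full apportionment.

Red 6, Blue 3, Green 7

Standard divisor 12191/16 ≈ 761.938; standard quotas: Red 6.113, Blue 2.315, Green 7.571.
Rounding up gives 7, 3, 8 = 18 seats, so the divisor must be adjusted.
With modified divisor 850: modified quotas Red 5.480, Blue 2.075, Green 6.787.
Rounding up: Red 6, Blue 3, Green 7 (total 16).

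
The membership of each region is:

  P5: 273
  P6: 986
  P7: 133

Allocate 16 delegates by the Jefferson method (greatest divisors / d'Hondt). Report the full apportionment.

P5: 3, P6: 12, P7: 1

Standard divisor 1392/16 ≈ 87; standard quotas: P5 3.138, P6 11.333, P7 1.529.
Rounding down gives 3, 11, 1 = 15 seats, so the divisor must be adjusted.
With modified divisor 80: modified quotas P5 3.413, P6 12.325, P7 1.663.
Rounding down: P5 3, P6 12, P7 1 (total 16).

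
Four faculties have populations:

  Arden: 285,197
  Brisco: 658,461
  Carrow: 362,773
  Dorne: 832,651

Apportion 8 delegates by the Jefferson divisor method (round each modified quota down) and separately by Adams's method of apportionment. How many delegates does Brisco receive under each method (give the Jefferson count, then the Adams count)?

3 and 2

Jefferson: Arden 1, Brisco 3, Carrow 1, Dorne 3.
Adams: Arden 1, Brisco 2, Carrow 2, Dorne 3.
Brisco gets 3 under Jefferson and 2 under Adams.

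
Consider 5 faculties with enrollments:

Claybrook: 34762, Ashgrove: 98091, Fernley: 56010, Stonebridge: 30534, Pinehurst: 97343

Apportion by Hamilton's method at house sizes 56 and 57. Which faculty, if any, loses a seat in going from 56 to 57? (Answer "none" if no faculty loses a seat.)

Stonebridge

At 56 seats: Claybrook 6, Ashgrove 17, Fernley 10, Stonebridge 6, Pinehurst 17.
At 57 seats: Claybrook 6, Ashgrove 18, Fernley 10, Stonebridge 5, Pinehurst 18.
Stonebridge drops from 6 to 5.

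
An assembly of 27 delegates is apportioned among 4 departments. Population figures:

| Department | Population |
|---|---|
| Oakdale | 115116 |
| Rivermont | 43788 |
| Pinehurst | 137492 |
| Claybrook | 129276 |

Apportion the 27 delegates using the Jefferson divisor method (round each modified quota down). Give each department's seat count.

Oakdale 7, Rivermont 3, Pinehurst 9, Claybrook 8

Standard divisor 425672/27 ≈ 15765.63; standard quotas: Oakdale 7.302, Rivermont 2.777, Pinehurst 8.721, Claybrook 8.200.
Rounding down gives 7, 2, 8, 8 = 25 seats, so the divisor must be adjusted.
With modified divisor 14490: modified quotas Oakdale 7.945, Rivermont 3.022, Pinehurst 9.489, Claybrook 8.922.
Rounding down: Oakdale 7, Rivermont 3, Pinehurst 9, Claybrook 8 (total 27).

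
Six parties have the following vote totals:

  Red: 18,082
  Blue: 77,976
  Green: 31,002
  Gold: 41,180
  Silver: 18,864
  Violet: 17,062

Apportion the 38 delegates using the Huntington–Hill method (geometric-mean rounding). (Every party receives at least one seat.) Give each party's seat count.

Red: 3, Blue: 14, Green: 6, Gold: 8, Silver: 4, Violet: 3

With divisor 5413: modified quotas Red 3.340, Blue 14.405, Green 5.727, Gold 7.608, Silver 3.485, Violet 3.152.
Geometric-mean thresholds: Red √(3·4)=3.464, Blue √(14·15)=14.491, Green √(5·6)=5.477, Gold √(7·8)=7.483, Silver √(3·4)=3.464, Violet √(3·4)=3.464.
Each quota rounded against its threshold gives Red 3, Blue 14, Green 6, Gold 8, Silver 4, Violet 3 (total 38).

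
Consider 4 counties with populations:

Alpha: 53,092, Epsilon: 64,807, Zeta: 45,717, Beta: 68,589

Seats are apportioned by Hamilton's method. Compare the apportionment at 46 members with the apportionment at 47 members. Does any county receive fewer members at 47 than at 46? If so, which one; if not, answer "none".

At 46 seats: Alpha 10, Epsilon 13, Zeta 9, Beta 14.
At 47 seats: Alpha 11, Epsilon 13, Zeta 9, Beta 14.
No county's allocation decreased.

none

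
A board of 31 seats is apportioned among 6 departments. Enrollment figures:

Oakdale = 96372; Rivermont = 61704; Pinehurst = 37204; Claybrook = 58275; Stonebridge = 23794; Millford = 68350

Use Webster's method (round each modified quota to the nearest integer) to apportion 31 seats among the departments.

Standard divisor 345699/31 ≈ 11151.581; standard quotas: Oakdale 8.642, Rivermont 5.533, Pinehurst 3.336, Claybrook 5.226, Stonebridge 2.134, Millford 6.129.
Rounding to the nearest integer gives Oakdale 9, Rivermont 6, Pinehurst 3, Claybrook 5, Stonebridge 2, Millford 6 — total 31, matching the house size, so no adjustment is needed.

Oakdale 9; Rivermont 6; Pinehurst 3; Claybrook 5; Stonebridge 2; Millford 6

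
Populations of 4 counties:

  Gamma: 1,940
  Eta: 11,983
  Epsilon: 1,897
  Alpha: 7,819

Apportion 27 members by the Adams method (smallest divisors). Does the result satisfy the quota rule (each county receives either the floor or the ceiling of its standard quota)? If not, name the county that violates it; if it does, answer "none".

none

Standard quotas: Gamma 2.216, Eta 13.687, Epsilon 2.167, Alpha 8.931.
Adams allocation: Gamma 3, Eta 13, Epsilon 2, Alpha 9.
Every allocation lies between the lower and upper quota.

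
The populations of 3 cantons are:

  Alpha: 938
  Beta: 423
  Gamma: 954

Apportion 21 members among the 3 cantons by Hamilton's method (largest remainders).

Alpha: 8, Beta: 4, Gamma: 9

The standard divisor is 2315/21 ≈ 110.238.
Standard quotas: Alpha 8.509, Beta 3.837, Gamma 8.654.
Lower quotas: Alpha 8, Beta 3, Gamma 8 (sum 19, leaving 2 seats).
Remainders in descending order: Beta 0.837, Gamma 0.654, Alpha 0.509.
The surplus seats go to Beta, Gamma.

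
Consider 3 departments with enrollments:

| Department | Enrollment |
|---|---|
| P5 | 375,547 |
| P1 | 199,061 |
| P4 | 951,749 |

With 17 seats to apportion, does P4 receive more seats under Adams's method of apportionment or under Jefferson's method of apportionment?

Adams: P5 4, P1 3, P4 10.
Jefferson: P5 4, P1 2, P4 11.
P4 gets 10 under Adams and 11 under Jefferson.

Jefferson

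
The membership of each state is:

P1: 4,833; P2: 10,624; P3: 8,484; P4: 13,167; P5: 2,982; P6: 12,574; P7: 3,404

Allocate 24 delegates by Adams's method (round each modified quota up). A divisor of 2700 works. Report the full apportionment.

P1=2, P2=4, P3=4, P4=5, P5=2, P6=5, P7=2

With modified divisor 2700: modified quotas P1 1.790, P2 3.935, P3 3.142, P4 4.877, P5 1.104, P6 4.657, P7 1.261.
Rounding up: P1 2, P2 4, P3 4, P4 5, P5 2, P6 5, P7 2 (total 24).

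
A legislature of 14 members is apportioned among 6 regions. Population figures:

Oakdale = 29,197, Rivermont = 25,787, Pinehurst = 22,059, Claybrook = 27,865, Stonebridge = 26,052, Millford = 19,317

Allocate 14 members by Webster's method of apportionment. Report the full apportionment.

Standard divisor 150277/14 ≈ 10734.071; standard quotas: Oakdale 2.720, Rivermont 2.402, Pinehurst 2.055, Claybrook 2.596, Stonebridge 2.427, Millford 1.800.
Rounding to the nearest integer gives Oakdale 3, Rivermont 2, Pinehurst 2, Claybrook 3, Stonebridge 2, Millford 2 — total 14, matching the house size, so no adjustment is needed.

Oakdale 3; Rivermont 2; Pinehurst 2; Claybrook 3; Stonebridge 2; Millford 2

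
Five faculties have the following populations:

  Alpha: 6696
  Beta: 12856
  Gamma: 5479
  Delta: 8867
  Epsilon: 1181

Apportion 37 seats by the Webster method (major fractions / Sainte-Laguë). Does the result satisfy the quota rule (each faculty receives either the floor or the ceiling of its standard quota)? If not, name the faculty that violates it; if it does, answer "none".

Standard quotas: Alpha 7.063, Beta 13.560, Gamma 5.779, Delta 9.353, Epsilon 1.246.
Webster allocation: Alpha 7, Beta 14, Gamma 6, Delta 9, Epsilon 1.
Every allocation lies between the lower and upper quota.

none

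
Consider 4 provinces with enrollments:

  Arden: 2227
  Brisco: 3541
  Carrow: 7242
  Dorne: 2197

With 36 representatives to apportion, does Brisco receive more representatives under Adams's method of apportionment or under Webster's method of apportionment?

Adams: Arden 6, Brisco 8, Carrow 17, Dorne 5.
Webster: Arden 5, Brisco 9, Carrow 17, Dorne 5.
Brisco gets 8 under Adams and 9 under Webster.

Webster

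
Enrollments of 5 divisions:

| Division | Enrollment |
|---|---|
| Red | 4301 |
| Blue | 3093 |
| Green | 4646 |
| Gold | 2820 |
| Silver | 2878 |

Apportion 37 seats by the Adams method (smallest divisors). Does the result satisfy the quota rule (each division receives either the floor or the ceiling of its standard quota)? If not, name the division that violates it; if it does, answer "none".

Standard quotas: Red 8.972, Blue 6.452, Green 9.691, Gold 5.882, Silver 6.003.
Adams allocation: Red 9, Blue 6, Green 10, Gold 6, Silver 6.
Every allocation lies between the lower and upper quota.

none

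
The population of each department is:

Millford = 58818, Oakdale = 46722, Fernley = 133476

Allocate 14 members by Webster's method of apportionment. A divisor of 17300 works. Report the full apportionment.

Millford=3, Oakdale=3, Fernley=8

With modified divisor 17300: modified quotas Millford 3.400, Oakdale 2.701, Fernley 7.715.
Rounding to the nearest integer: Millford 3, Oakdale 3, Fernley 8 (total 14).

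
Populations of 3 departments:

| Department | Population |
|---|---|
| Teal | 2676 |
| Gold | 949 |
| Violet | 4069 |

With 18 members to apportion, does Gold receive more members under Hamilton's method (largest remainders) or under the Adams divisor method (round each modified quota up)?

Adams

Hamilton: Teal 6, Gold 2, Violet 10.
Adams: Teal 6, Gold 3, Violet 9.
Gold gets 2 under Hamilton and 3 under Adams.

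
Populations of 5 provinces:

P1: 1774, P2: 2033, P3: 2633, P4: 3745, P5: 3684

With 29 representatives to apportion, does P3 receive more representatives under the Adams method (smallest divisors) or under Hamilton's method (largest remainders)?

Adams: P1 4, P2 4, P3 6, P4 8, P5 7.
Hamilton: P1 4, P2 4, P3 5, P4 8, P5 8.
P3 gets 6 under Adams and 5 under Hamilton.

Adams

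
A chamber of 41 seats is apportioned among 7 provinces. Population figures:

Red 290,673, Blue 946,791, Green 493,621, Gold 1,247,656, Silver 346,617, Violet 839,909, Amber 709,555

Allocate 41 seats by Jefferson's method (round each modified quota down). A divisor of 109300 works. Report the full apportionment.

With modified divisor 109300: modified quotas Red 2.659, Blue 8.662, Green 4.516, Gold 11.415, Silver 3.171, Violet 7.684, Amber 6.492.
Rounding down: Red 2, Blue 8, Green 4, Gold 11, Silver 3, Violet 7, Amber 6 (total 41).

Red 2, Blue 8, Green 4, Gold 11, Silver 3, Violet 7, Amber 6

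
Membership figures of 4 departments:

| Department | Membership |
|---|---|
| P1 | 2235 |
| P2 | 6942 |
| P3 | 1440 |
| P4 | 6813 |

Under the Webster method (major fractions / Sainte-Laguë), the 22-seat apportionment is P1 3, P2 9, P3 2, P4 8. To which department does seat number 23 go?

Priority for the next seat is population ÷ (current seats + 0.5).
Priorities: P1 638.571, P2 730.737, P3 576.000, P4 801.529.
Highest priority: P4.

P4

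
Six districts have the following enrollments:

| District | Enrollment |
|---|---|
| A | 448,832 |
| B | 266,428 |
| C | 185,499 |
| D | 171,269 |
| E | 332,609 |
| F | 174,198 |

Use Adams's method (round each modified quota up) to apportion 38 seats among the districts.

A 11; B 6; C 5; D 4; E 8; F 4

Standard divisor 1578835/38 ≈ 41548.289; standard quotas: A 10.803, B 6.412, C 4.465, D 4.122, E 8.005, F 4.193.
Rounding up gives 11, 7, 5, 5, 9, 5 = 42 seats, so the divisor must be adjusted.
With modified divisor 44600: modified quotas A 10.063, B 5.974, C 4.159, D 3.840, E 7.458, F 3.906.
Rounding up: A 11, B 6, C 5, D 4, E 8, F 4 (total 38).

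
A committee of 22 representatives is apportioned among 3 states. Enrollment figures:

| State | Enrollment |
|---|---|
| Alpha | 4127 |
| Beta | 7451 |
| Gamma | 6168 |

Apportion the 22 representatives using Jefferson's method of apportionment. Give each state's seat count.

Standard divisor 17746/22 ≈ 806.636; standard quotas: Alpha 5.116, Beta 9.237, Gamma 7.647.
Rounding down gives 5, 9, 7 = 21 seats, so the divisor must be adjusted.
With modified divisor 760: modified quotas Alpha 5.430, Beta 9.804, Gamma 8.116.
Rounding down: Alpha 5, Beta 9, Gamma 8 (total 22).

Alpha: 5, Beta: 9, Gamma: 8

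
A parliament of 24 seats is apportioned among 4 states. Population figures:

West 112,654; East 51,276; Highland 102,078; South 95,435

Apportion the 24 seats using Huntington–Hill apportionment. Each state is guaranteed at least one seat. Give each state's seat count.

With divisor 14928: modified quotas West 7.546, East 3.435, Highland 6.838, South 6.393.
Geometric-mean thresholds: West √(7·8)=7.483, East √(3·4)=3.464, Highland √(6·7)=6.481, South √(6·7)=6.481.
Each quota rounded against its threshold gives West 8, East 3, Highland 7, South 6 (total 24).

West=8, East=3, Highland=7, South=6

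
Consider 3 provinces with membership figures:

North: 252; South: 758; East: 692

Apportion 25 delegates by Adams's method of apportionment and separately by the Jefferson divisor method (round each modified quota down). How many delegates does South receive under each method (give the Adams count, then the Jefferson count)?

Adams: North 4, South 11, East 10.
Jefferson: North 3, South 12, East 10.
South gets 11 under Adams and 12 under Jefferson.

11 and 12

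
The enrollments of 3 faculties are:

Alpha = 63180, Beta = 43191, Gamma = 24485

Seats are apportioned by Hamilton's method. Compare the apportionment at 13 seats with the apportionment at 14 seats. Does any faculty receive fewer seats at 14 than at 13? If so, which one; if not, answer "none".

At 13 seats: Alpha 6, Beta 4, Gamma 3.
At 14 seats: Alpha 7, Beta 5, Gamma 2.
Gamma drops from 3 to 2.

Gamma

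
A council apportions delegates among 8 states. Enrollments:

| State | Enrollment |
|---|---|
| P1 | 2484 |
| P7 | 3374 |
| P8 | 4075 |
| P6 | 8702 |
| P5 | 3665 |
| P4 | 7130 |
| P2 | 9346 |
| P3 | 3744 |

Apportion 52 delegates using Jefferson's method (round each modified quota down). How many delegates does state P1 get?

3

Standard divisor 42520/52 ≈ 817.692; standard quotas: P1 3.038, P7 4.126, P8 4.984, P6 10.642, P5 4.482, P4 8.720, P2 11.430, P3 4.579.
Rounding down gives 3, 4, 4, 10, 4, 8, 11, 4 = 48 seats, so the divisor must be adjusted.
With modified divisor 760: modified quotas P1 3.268, P7 4.439, P8 5.362, P6 11.450, P5 4.822, P4 9.382, P2 12.297, P3 4.926.
Rounding down: P1 3, P7 4, P8 5, P6 11, P5 4, P4 9, P2 12, P3 4 (total 52).
P1 receives 3.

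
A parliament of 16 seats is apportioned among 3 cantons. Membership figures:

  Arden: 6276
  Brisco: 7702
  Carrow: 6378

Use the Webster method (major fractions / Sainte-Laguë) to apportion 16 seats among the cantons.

Standard divisor 20356/16 ≈ 1272.25; standard quotas: Arden 4.933, Brisco 6.054, Carrow 5.013.
Rounding to the nearest integer gives Arden 5, Brisco 6, Carrow 5 — total 16, matching the house size, so no adjustment is needed.

Arden=5; Brisco=6; Carrow=5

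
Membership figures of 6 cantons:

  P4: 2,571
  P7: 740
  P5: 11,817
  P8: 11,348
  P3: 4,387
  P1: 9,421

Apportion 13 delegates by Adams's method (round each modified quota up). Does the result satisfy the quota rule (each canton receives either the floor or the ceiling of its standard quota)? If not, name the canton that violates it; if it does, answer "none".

Standard quotas: P4 0.830, P7 0.239, P5 3.813, P8 3.662, P3 1.416, P1 3.040.
Adams allocation: P4 1, P7 1, P5 3, P8 3, P3 2, P1 3.
Every allocation lies between the lower and upper quota.

none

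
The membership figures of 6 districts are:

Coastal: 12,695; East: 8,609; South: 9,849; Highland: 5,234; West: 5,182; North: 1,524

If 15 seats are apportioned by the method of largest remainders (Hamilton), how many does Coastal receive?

4

Standard divisor: 43093 ÷ 15 ≈ 2872.867.
Standard quotas: Coastal 4.4189, East 2.9967, South 3.4283, Highland 1.8219, West 1.8038, North 0.5305.
Lower quotas: Coastal 4, East 2, South 3, Highland 1, West 1, North 0 (sum 11, leaving 4 seats).
Remainders in descending order: East 0.9967, Highland 0.8219, West 0.8038, North 0.5305, South 0.4283, Coastal 0.4189.
The surplus seats go to East, Highland, West, North.
Coastal receives 4.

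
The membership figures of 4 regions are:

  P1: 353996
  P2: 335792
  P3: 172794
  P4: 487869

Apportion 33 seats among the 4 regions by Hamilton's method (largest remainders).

P1 9, P2 8, P3 4, P4 12

Standard divisor: 1350451 ÷ 33 ≈ 40922.758.
Standard quotas: P1 8.6503, P2 8.2055, P3 4.2224, P4 11.9217.
Lower quotas: P1 8, P2 8, P3 4, P4 11 (sum 31, leaving 2 seats).
Remainders in descending order: P4 0.9217, P1 0.6503, P3 0.2224, P2 0.2055.
The surplus seats go to P4, P1.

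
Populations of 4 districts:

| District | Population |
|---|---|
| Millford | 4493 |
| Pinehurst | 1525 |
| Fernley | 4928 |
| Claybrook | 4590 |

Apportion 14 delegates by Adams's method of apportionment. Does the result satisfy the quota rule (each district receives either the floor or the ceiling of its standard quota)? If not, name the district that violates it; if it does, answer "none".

none

Standard quotas: Millford 4.049, Pinehurst 1.374, Fernley 4.441, Claybrook 4.136.
Adams allocation: Millford 4, Pinehurst 2, Fernley 4, Claybrook 4.
Every allocation lies between the lower and upper quota.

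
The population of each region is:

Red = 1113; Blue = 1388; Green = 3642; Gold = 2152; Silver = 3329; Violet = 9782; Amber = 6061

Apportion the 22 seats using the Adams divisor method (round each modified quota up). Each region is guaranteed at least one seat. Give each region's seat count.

Standard divisor 27467/22 ≈ 1248.5; standard quotas: Red 0.891, Blue 1.112, Green 2.917, Gold 1.724, Silver 2.666, Violet 7.835, Amber 4.855.
Rounding up gives 1, 2, 3, 2, 3, 8, 5 = 24 seats, so the divisor must be adjusted.
With modified divisor 1500: modified quotas Red 0.742, Blue 0.925, Green 2.428, Gold 1.435, Silver 2.219, Violet 6.521, Amber 4.041.
Rounding up: Red 1, Blue 1, Green 3, Gold 2, Silver 3, Violet 7, Amber 5 (total 22).

Red: 1, Blue: 1, Green: 3, Gold: 2, Silver: 3, Violet: 7, Amber: 5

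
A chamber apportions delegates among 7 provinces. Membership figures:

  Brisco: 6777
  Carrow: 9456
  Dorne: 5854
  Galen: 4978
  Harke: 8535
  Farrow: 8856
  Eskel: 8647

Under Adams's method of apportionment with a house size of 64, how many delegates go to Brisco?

Standard divisor 53103/64 ≈ 829.734; standard quotas: Brisco 8.168, Carrow 11.396, Dorne 7.055, Galen 6.000, Harke 10.286, Farrow 10.673, Eskel 10.421.
Rounding up gives 9, 12, 8, 6, 11, 11, 11 = 68 seats, so the divisor must be adjusted.
With modified divisor 862: modified quotas Brisco 7.862, Carrow 10.970, Dorne 6.791, Galen 5.775, Harke 9.901, Farrow 10.274, Eskel 10.031.
Rounding up: Brisco 8, Carrow 11, Dorne 7, Galen 6, Harke 10, Farrow 11, Eskel 11 (total 64).
Brisco receives 8.

8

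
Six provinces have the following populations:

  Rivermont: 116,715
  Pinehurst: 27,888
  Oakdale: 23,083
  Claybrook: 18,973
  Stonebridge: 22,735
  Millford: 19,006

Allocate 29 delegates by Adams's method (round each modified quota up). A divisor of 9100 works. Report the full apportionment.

Rivermont: 13, Pinehurst: 4, Oakdale: 3, Claybrook: 3, Stonebridge: 3, Millford: 3

With modified divisor 9100: modified quotas Rivermont 12.826, Pinehurst 3.065, Oakdale 2.537, Claybrook 2.085, Stonebridge 2.498, Millford 2.089.
Rounding up: Rivermont 13, Pinehurst 4, Oakdale 3, Claybrook 3, Stonebridge 3, Millford 3 (total 29).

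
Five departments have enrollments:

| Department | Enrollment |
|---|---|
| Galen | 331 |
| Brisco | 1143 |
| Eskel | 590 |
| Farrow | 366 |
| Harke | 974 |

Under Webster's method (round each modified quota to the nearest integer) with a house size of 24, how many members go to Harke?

7

Standard divisor 3404/24 ≈ 141.833; standard quotas: Galen 2.334, Brisco 8.059, Eskel 4.160, Farrow 2.580, Harke 6.867.
Rounding to the nearest integer gives Galen 2, Brisco 8, Eskel 4, Farrow 3, Harke 7 — total 24, matching the house size, so no adjustment is needed.
Harke receives 7.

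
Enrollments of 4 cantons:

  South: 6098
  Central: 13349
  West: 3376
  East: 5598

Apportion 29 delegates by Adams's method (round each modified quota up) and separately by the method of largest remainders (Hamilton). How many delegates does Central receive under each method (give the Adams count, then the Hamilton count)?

13 and 14

Adams: South 6, Central 13, West 4, East 6.
Hamilton: South 6, Central 14, West 3, East 6.
Central gets 13 under Adams and 14 under Hamilton.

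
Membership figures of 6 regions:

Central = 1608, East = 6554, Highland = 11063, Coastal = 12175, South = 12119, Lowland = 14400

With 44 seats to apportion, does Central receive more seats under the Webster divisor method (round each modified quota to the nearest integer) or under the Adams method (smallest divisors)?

Adams

Webster: Central 1, East 5, Highland 9, Coastal 9, South 9, Lowland 11.
Adams: Central 2, East 5, Highland 8, Coastal 9, South 9, Lowland 11.
Central gets 1 under Webster and 2 under Adams.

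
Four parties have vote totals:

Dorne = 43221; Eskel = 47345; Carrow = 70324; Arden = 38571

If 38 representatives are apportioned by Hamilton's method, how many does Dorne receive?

Standard divisor: 199461 ÷ 38 ≈ 5248.974.
Standard quotas: Dorne 8.2342, Eskel 9.0199, Carrow 13.3977, Arden 7.3483.
Lower quotas: Dorne 8, Eskel 9, Carrow 13, Arden 7 (sum 37, leaving 1 seat).
Remainders in descending order: Carrow 0.3977, Arden 0.3483, Dorne 0.2342, Eskel 0.0199.
Largest remainder: Carrow receives the extra seat.
Dorne receives 8.

8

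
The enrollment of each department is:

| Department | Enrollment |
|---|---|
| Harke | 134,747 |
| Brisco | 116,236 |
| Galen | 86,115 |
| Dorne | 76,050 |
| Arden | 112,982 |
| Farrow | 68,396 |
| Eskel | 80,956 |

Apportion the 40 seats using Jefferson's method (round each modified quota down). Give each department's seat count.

Standard divisor 675482/40 ≈ 16887.05; standard quotas: Harke 7.979, Brisco 6.883, Galen 5.099, Dorne 4.503, Arden 6.690, Farrow 4.050, Eskel 4.794.
Rounding down gives 7, 6, 5, 4, 6, 4, 4 = 36 seats, so the divisor must be adjusted.
With modified divisor 15700: modified quotas Harke 8.583, Brisco 7.404, Galen 5.485, Dorne 4.844, Arden 7.196, Farrow 4.356, Eskel 5.156.
Rounding down: Harke 8, Brisco 7, Galen 5, Dorne 4, Arden 7, Farrow 4, Eskel 5 (total 40).

Harke 8; Brisco 7; Galen 5; Dorne 4; Arden 7; Farrow 4; Eskel 5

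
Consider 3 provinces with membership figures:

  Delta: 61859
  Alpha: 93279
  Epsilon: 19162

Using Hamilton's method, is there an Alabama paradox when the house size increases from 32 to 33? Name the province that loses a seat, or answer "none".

Epsilon

At 32 seats: Delta 11, Alpha 17, Epsilon 4.
At 33 seats: Delta 12, Alpha 18, Epsilon 3.
Epsilon drops from 4 to 3.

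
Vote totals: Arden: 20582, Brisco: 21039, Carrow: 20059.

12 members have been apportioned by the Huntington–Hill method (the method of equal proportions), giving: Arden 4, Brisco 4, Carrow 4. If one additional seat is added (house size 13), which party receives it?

Priority for the next seat is population ÷ (√(s·(s+1))).
Priorities: Arden 4602.275, Brisco 4704.463, Carrow 4485.329.
Highest priority: Brisco.

Brisco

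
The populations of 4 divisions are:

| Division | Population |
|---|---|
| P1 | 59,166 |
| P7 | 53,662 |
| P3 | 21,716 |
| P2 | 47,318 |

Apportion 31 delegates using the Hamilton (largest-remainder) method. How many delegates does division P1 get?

10

Standard divisor: 181862 ÷ 31 ≈ 5866.516.
Standard quotas: P1 10.0854, P7 9.1472, P3 3.7017, P2 8.0658.
Lower quotas: P1 10, P7 9, P3 3, P2 8 (sum 30, leaving 1 seat).
Remainders in descending order: P3 0.7017, P7 0.1472, P1 0.0854, P2 0.0658.
The surplus seat goes to P3.
P1 receives 10.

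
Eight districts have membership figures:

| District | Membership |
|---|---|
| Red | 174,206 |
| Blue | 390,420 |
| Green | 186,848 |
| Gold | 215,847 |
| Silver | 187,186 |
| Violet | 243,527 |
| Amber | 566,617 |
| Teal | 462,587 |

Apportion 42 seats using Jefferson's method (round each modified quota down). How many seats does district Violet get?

Standard divisor 2427238/42 ≈ 57791.381; standard quotas: Red 3.014, Blue 6.756, Green 3.233, Gold 3.735, Silver 3.239, Violet 4.214, Amber 9.805, Teal 8.004.
Rounding down gives 3, 6, 3, 3, 3, 4, 9, 8 = 39 seats, so the divisor must be adjusted.
With modified divisor 52700: modified quotas Red 3.306, Blue 7.408, Green 3.546, Gold 4.096, Silver 3.552, Violet 4.621, Amber 10.752, Teal 8.778.
Rounding down: Red 3, Blue 7, Green 3, Gold 4, Silver 3, Violet 4, Amber 10, Teal 8 (total 42).
Violet receives 4.

4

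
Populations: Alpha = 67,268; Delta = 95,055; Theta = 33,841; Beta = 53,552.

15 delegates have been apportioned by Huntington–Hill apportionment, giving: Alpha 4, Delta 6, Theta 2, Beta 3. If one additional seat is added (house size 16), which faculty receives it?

Priority for the next seat is population ÷ (√(s·(s+1))).
Priorities: Alpha 15041.582, Delta 14667.305, Theta 13815.530, Beta 15459.131.
Highest priority: Beta.

Beta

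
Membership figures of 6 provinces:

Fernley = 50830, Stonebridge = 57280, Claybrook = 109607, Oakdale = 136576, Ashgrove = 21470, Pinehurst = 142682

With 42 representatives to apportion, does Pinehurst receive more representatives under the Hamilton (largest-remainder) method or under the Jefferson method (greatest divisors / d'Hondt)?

Jefferson

Hamilton: Fernley 4, Stonebridge 5, Claybrook 9, Oakdale 11, Ashgrove 2, Pinehurst 11.
Jefferson: Fernley 4, Stonebridge 5, Claybrook 9, Oakdale 11, Ashgrove 1, Pinehurst 12.
Pinehurst gets 11 under Hamilton and 12 under Jefferson.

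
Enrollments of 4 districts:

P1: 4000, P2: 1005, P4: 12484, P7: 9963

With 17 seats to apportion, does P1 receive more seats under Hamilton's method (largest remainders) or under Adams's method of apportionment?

Adams

Hamilton: P1 2, P2 1, P4 8, P7 6.
Adams: P1 3, P2 1, P4 7, P7 6.
P1 gets 2 under Hamilton and 3 under Adams.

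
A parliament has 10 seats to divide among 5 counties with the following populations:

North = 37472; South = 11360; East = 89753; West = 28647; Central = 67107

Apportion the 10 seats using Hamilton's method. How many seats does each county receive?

North 2, South 0, East 4, West 1, Central 3

Standard divisor: 234339 ÷ 10 ≈ 23433.9.
Standard quotas: North 1.5991, South 0.4848, East 3.8300, West 1.2225, Central 2.8637.
Lower quotas: North 1, South 0, East 3, West 1, Central 2 (sum 7, leaving 3 seats).
Remainders in descending order: Central 0.8637, East 0.8300, North 0.5991, South 0.4848, West 0.2225.
The surplus seats go to Central, East, North.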